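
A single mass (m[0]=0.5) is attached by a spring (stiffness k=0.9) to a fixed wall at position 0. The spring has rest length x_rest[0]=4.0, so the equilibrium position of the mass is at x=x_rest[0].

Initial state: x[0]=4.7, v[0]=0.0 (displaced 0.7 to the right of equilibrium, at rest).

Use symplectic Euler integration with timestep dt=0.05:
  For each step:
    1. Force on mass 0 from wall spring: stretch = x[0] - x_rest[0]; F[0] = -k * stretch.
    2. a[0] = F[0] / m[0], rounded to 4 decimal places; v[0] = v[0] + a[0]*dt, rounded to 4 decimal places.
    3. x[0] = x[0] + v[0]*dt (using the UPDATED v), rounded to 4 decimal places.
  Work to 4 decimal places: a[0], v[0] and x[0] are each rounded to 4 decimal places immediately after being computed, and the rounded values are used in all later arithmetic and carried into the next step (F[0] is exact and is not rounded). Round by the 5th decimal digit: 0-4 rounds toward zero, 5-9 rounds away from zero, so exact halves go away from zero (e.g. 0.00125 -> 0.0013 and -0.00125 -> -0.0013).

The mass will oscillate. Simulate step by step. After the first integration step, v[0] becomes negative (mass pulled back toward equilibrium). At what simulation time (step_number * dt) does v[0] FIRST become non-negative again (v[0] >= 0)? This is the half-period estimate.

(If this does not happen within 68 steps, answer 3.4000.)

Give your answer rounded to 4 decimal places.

Answer: 2.3500

Derivation:
Step 0: x=[4.7000] v=[0.0000]
Step 1: x=[4.6969] v=[-0.0630]
Step 2: x=[4.6906] v=[-0.1257]
Step 3: x=[4.6812] v=[-0.1879]
Step 4: x=[4.6687] v=[-0.2492]
Step 5: x=[4.6532] v=[-0.3094]
Step 6: x=[4.6348] v=[-0.3682]
Step 7: x=[4.6135] v=[-0.4253]
Step 8: x=[4.5895] v=[-0.4805]
Step 9: x=[4.5628] v=[-0.5336]
Step 10: x=[4.5336] v=[-0.5843]
Step 11: x=[4.5020] v=[-0.6323]
Step 12: x=[4.4681] v=[-0.6775]
Step 13: x=[4.4321] v=[-0.7196]
Step 14: x=[4.3942] v=[-0.7585]
Step 15: x=[4.3545] v=[-0.7940]
Step 16: x=[4.3132] v=[-0.8259]
Step 17: x=[4.2705] v=[-0.8541]
Step 18: x=[4.2266] v=[-0.8784]
Step 19: x=[4.1817] v=[-0.8988]
Step 20: x=[4.1359] v=[-0.9152]
Step 21: x=[4.0895] v=[-0.9274]
Step 22: x=[4.0427] v=[-0.9355]
Step 23: x=[3.9957] v=[-0.9393]
Step 24: x=[3.9488] v=[-0.9389]
Step 25: x=[3.9021] v=[-0.9343]
Step 26: x=[3.8558] v=[-0.9255]
Step 27: x=[3.8102] v=[-0.9125]
Step 28: x=[3.7654] v=[-0.8954]
Step 29: x=[3.7217] v=[-0.8743]
Step 30: x=[3.6792] v=[-0.8493]
Step 31: x=[3.6382] v=[-0.8204]
Step 32: x=[3.5988] v=[-0.7878]
Step 33: x=[3.5612] v=[-0.7517]
Step 34: x=[3.5256] v=[-0.7122]
Step 35: x=[3.4921] v=[-0.6695]
Step 36: x=[3.4609] v=[-0.6238]
Step 37: x=[3.4321] v=[-0.5753]
Step 38: x=[3.4059] v=[-0.5242]
Step 39: x=[3.3824] v=[-0.4707]
Step 40: x=[3.3616] v=[-0.4151]
Step 41: x=[3.3437] v=[-0.3576]
Step 42: x=[3.3288] v=[-0.2985]
Step 43: x=[3.3169] v=[-0.2381]
Step 44: x=[3.3081] v=[-0.1766]
Step 45: x=[3.3024] v=[-0.1143]
Step 46: x=[3.2998] v=[-0.0515]
Step 47: x=[3.3004] v=[0.0115]
First v>=0 after going negative at step 47, time=2.3500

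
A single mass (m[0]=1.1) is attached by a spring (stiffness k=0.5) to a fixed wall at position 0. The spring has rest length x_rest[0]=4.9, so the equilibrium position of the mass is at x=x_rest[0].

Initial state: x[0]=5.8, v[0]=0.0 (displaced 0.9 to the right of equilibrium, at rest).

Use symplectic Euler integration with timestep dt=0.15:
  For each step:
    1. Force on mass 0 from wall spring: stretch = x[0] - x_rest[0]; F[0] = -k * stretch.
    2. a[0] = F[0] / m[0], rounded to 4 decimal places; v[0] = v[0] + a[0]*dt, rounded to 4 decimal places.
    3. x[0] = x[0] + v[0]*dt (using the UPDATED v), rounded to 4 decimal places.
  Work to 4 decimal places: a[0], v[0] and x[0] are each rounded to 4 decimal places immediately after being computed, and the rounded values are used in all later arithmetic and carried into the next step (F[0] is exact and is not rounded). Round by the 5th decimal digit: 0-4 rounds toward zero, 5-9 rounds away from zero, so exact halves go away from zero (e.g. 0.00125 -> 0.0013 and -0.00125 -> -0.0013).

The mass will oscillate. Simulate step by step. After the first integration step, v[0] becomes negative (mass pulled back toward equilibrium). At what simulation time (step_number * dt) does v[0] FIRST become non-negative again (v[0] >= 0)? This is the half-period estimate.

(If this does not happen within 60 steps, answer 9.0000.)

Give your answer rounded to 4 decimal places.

Step 0: x=[5.8000] v=[0.0000]
Step 1: x=[5.7908] v=[-0.0614]
Step 2: x=[5.7725] v=[-0.1221]
Step 3: x=[5.7453] v=[-0.1816]
Step 4: x=[5.7094] v=[-0.2392]
Step 5: x=[5.6652] v=[-0.2944]
Step 6: x=[5.6132] v=[-0.3466]
Step 7: x=[5.5539] v=[-0.3952]
Step 8: x=[5.4879] v=[-0.4398]
Step 9: x=[5.4159] v=[-0.4799]
Step 10: x=[5.3386] v=[-0.5151]
Step 11: x=[5.2569] v=[-0.5450]
Step 12: x=[5.1715] v=[-0.5693]
Step 13: x=[5.0833] v=[-0.5878]
Step 14: x=[4.9933] v=[-0.6003]
Step 15: x=[4.9023] v=[-0.6067]
Step 16: x=[4.8113] v=[-0.6069]
Step 17: x=[4.7212] v=[-0.6009]
Step 18: x=[4.6329] v=[-0.5887]
Step 19: x=[4.5473] v=[-0.5705]
Step 20: x=[4.4653] v=[-0.5465]
Step 21: x=[4.3878] v=[-0.5169]
Step 22: x=[4.3155] v=[-0.4820]
Step 23: x=[4.2492] v=[-0.4421]
Step 24: x=[4.1895] v=[-0.3977]
Step 25: x=[4.1371] v=[-0.3493]
Step 26: x=[4.0925] v=[-0.2973]
Step 27: x=[4.0562] v=[-0.2423]
Step 28: x=[4.0285] v=[-0.1848]
Step 29: x=[4.0097] v=[-0.1254]
Step 30: x=[4.0000] v=[-0.0647]
Step 31: x=[3.9995] v=[-0.0033]
Step 32: x=[4.0082] v=[0.0581]
First v>=0 after going negative at step 32, time=4.8000

Answer: 4.8000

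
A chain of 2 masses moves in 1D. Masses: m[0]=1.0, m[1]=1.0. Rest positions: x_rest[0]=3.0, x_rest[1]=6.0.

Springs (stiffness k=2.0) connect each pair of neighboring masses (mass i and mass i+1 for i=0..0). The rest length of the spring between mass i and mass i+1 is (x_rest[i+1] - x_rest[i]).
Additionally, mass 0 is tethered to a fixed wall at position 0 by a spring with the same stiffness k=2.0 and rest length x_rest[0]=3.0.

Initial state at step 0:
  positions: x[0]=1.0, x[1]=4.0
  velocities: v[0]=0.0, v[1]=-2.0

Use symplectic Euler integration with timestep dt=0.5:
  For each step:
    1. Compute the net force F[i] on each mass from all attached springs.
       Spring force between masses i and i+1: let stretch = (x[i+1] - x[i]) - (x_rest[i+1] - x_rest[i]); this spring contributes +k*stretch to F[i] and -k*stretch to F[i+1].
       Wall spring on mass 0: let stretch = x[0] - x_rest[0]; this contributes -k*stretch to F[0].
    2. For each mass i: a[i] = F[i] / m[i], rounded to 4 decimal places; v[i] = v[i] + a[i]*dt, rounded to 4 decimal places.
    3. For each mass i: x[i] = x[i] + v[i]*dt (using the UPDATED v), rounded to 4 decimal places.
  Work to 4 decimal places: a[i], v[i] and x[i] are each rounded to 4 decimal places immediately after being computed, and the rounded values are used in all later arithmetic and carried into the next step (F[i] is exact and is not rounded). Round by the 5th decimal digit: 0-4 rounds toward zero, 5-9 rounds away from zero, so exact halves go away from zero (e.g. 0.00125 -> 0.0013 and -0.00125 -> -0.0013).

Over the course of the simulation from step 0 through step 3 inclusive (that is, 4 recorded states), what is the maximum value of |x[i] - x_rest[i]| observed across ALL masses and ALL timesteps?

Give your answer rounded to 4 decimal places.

Answer: 3.0000

Derivation:
Step 0: x=[1.0000 4.0000] v=[0.0000 -2.0000]
Step 1: x=[2.0000 3.0000] v=[2.0000 -2.0000]
Step 2: x=[2.5000 3.0000] v=[1.0000 0.0000]
Step 3: x=[2.0000 4.2500] v=[-1.0000 2.5000]
Max displacement = 3.0000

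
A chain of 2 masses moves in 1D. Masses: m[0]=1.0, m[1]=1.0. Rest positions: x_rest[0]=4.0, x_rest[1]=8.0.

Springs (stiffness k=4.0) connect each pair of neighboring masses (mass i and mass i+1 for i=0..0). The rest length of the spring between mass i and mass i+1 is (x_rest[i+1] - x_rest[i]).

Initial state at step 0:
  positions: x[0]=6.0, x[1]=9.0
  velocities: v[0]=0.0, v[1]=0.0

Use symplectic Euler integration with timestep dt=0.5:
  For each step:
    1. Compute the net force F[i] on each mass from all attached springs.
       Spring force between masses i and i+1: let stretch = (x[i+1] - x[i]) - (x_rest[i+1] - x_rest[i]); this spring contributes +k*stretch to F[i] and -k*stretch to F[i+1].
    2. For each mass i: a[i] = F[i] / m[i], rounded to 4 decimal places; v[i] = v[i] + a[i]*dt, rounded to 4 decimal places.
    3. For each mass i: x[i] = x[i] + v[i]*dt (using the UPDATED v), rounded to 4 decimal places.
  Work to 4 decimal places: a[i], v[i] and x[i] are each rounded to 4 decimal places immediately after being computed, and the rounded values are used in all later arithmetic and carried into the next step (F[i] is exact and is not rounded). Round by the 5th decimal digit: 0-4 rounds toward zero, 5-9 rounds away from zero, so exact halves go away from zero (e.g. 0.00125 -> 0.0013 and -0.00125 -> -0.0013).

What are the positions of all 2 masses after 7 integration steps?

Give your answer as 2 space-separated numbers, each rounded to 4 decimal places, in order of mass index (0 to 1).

Step 0: x=[6.0000 9.0000] v=[0.0000 0.0000]
Step 1: x=[5.0000 10.0000] v=[-2.0000 2.0000]
Step 2: x=[5.0000 10.0000] v=[0.0000 0.0000]
Step 3: x=[6.0000 9.0000] v=[2.0000 -2.0000]
Step 4: x=[6.0000 9.0000] v=[0.0000 0.0000]
Step 5: x=[5.0000 10.0000] v=[-2.0000 2.0000]
Step 6: x=[5.0000 10.0000] v=[0.0000 0.0000]
Step 7: x=[6.0000 9.0000] v=[2.0000 -2.0000]

Answer: 6.0000 9.0000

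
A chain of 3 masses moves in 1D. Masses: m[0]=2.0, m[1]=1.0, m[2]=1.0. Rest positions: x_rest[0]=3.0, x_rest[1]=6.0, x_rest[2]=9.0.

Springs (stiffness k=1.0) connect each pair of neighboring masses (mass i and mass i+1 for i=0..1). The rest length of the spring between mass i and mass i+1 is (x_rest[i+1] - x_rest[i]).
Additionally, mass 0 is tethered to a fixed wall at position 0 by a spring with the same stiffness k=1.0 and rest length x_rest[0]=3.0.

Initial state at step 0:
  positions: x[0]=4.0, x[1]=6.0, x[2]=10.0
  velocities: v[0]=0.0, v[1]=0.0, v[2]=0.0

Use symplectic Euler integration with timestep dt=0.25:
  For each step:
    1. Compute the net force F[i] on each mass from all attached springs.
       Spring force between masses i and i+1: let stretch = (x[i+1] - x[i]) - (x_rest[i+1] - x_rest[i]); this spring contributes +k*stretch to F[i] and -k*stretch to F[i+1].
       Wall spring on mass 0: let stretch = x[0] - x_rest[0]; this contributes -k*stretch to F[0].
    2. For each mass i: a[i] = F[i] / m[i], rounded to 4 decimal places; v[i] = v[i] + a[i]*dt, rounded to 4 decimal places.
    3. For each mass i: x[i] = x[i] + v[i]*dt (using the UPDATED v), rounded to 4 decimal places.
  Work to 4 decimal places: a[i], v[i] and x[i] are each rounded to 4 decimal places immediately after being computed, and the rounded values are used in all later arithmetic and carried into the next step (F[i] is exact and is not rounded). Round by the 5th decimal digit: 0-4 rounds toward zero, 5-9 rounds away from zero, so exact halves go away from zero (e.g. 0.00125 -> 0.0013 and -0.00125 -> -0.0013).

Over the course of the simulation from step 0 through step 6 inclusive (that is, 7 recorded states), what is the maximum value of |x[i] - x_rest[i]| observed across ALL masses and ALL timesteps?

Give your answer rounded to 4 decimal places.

Step 0: x=[4.0000 6.0000 10.0000] v=[0.0000 0.0000 0.0000]
Step 1: x=[3.9375 6.1250 9.9375] v=[-0.2500 0.5000 -0.2500]
Step 2: x=[3.8203 6.3516 9.8242] v=[-0.4688 0.9063 -0.4531]
Step 3: x=[3.6628 6.6370 9.6814] v=[-0.6299 1.1416 -0.5713]
Step 4: x=[3.4838 6.9268 9.5358] v=[-0.7160 1.1592 -0.5824]
Step 5: x=[3.3035 7.1645 9.4146] v=[-0.7211 0.9507 -0.4847]
Step 6: x=[3.1407 7.3015 9.3403] v=[-0.6514 0.5480 -0.2972]
Max displacement = 1.3015

Answer: 1.3015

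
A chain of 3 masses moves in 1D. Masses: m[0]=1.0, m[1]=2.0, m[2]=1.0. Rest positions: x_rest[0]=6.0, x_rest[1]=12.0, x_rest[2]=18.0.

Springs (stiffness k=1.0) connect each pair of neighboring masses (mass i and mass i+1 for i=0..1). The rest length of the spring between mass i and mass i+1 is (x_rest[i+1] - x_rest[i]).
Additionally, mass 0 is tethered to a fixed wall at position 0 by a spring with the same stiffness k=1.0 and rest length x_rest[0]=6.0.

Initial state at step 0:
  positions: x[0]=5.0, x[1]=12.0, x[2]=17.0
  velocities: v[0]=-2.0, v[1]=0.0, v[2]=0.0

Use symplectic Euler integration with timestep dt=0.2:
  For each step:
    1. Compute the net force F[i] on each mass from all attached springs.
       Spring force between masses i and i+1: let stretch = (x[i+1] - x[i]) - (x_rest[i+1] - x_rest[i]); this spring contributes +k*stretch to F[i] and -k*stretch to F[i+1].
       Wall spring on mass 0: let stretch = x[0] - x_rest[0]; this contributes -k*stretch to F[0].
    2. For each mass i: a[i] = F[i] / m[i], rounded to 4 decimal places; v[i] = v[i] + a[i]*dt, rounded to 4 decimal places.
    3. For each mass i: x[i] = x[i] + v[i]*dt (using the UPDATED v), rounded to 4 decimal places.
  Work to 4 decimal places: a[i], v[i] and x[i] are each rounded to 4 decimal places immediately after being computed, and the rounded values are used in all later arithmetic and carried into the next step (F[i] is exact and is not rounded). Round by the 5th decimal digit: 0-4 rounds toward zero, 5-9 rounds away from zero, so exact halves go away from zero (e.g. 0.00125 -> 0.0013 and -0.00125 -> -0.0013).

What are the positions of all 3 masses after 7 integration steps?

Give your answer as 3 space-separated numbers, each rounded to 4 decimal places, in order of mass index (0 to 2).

Step 0: x=[5.0000 12.0000 17.0000] v=[-2.0000 0.0000 0.0000]
Step 1: x=[4.6800 11.9600 17.0400] v=[-1.6000 -0.2000 0.2000]
Step 2: x=[4.4640 11.8760 17.1168] v=[-1.0800 -0.4200 0.3840]
Step 3: x=[4.3659 11.7486 17.2240] v=[-0.4904 -0.6371 0.5358]
Step 4: x=[4.3885 11.5830 17.3521] v=[0.1130 -0.8278 0.6407]
Step 5: x=[4.5233 11.3889 17.4895] v=[0.6742 -0.9703 0.6869]
Step 6: x=[4.7518 11.1795 17.6229] v=[1.1427 -1.0468 0.6668]
Step 7: x=[5.0474 10.9705 17.7385] v=[1.4779 -1.0452 0.5781]

Answer: 5.0474 10.9705 17.7385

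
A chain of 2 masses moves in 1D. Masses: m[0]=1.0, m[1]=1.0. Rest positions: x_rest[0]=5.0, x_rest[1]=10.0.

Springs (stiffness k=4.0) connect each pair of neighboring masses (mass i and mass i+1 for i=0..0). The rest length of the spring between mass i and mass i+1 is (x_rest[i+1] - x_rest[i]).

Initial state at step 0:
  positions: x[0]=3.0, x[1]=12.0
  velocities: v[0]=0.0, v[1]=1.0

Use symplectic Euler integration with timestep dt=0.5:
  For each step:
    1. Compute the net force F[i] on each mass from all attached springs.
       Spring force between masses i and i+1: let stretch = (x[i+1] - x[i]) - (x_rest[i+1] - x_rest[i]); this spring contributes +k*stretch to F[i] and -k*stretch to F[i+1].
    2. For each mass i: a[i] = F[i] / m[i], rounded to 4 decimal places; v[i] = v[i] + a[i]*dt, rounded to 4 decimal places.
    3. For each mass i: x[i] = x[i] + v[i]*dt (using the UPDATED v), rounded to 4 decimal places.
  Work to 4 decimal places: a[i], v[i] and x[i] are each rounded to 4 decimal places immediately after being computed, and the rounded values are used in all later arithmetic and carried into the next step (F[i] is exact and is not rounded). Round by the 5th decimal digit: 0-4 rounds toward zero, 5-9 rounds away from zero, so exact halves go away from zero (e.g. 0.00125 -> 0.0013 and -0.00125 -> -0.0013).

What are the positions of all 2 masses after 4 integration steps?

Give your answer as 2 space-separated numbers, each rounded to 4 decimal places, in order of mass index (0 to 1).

Answer: 4.0000 13.0000

Derivation:
Step 0: x=[3.0000 12.0000] v=[0.0000 1.0000]
Step 1: x=[7.0000 8.5000] v=[8.0000 -7.0000]
Step 2: x=[7.5000 8.5000] v=[1.0000 0.0000]
Step 3: x=[4.0000 12.5000] v=[-7.0000 8.0000]
Step 4: x=[4.0000 13.0000] v=[0.0000 1.0000]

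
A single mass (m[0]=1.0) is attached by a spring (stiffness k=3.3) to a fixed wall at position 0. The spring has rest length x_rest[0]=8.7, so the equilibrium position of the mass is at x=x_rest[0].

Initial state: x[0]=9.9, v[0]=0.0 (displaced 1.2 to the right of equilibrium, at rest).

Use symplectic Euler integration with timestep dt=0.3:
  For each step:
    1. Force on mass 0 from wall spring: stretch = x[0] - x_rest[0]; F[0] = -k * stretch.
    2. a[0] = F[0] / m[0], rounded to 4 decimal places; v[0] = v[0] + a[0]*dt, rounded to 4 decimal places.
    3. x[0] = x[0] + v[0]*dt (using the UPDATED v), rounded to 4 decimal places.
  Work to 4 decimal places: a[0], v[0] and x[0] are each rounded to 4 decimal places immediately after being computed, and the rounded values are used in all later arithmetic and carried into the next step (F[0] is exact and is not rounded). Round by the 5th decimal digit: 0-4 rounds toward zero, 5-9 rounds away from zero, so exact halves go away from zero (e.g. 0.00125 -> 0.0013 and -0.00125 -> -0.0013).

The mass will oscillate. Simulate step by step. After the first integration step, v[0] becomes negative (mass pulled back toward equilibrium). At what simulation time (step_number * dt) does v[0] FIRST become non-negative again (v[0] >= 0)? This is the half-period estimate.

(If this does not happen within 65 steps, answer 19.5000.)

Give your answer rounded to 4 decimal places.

Answer: 1.8000

Derivation:
Step 0: x=[9.9000] v=[0.0000]
Step 1: x=[9.5436] v=[-1.1880]
Step 2: x=[8.9366] v=[-2.0232]
Step 3: x=[8.2594] v=[-2.2574]
Step 4: x=[7.7130] v=[-1.8212]
Step 5: x=[7.4598] v=[-0.8441]
Step 6: x=[7.5749] v=[0.3837]
First v>=0 after going negative at step 6, time=1.8000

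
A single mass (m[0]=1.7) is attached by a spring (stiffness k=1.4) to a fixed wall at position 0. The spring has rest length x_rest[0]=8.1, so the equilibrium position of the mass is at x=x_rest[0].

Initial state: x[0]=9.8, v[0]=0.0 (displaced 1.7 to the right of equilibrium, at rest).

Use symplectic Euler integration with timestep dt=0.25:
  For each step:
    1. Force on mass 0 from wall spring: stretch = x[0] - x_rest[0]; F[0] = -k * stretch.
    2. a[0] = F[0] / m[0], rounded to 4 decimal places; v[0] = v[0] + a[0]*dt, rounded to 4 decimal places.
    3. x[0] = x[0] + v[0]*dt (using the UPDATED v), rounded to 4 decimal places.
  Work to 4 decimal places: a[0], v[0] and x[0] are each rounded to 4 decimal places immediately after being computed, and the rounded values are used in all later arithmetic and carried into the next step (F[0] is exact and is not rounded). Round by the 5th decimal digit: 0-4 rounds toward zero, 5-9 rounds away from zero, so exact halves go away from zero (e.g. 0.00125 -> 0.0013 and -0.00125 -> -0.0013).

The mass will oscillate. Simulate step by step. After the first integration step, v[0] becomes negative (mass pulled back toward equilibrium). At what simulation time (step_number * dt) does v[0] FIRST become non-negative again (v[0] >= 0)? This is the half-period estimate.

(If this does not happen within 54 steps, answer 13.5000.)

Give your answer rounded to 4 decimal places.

Answer: 3.5000

Derivation:
Step 0: x=[9.8000] v=[0.0000]
Step 1: x=[9.7125] v=[-0.3500]
Step 2: x=[9.5420] v=[-0.6820]
Step 3: x=[9.2973] v=[-0.9789]
Step 4: x=[8.9910] v=[-1.2254]
Step 5: x=[8.6388] v=[-1.4089]
Step 6: x=[8.2589] v=[-1.5198]
Step 7: x=[7.8708] v=[-1.5525]
Step 8: x=[7.4945] v=[-1.5053]
Step 9: x=[7.1493] v=[-1.3807]
Step 10: x=[6.8531] v=[-1.1850]
Step 11: x=[6.6210] v=[-0.9283]
Step 12: x=[6.4651] v=[-0.6238]
Step 13: x=[6.3933] v=[-0.2872]
Step 14: x=[6.4094] v=[0.0642]
First v>=0 after going negative at step 14, time=3.5000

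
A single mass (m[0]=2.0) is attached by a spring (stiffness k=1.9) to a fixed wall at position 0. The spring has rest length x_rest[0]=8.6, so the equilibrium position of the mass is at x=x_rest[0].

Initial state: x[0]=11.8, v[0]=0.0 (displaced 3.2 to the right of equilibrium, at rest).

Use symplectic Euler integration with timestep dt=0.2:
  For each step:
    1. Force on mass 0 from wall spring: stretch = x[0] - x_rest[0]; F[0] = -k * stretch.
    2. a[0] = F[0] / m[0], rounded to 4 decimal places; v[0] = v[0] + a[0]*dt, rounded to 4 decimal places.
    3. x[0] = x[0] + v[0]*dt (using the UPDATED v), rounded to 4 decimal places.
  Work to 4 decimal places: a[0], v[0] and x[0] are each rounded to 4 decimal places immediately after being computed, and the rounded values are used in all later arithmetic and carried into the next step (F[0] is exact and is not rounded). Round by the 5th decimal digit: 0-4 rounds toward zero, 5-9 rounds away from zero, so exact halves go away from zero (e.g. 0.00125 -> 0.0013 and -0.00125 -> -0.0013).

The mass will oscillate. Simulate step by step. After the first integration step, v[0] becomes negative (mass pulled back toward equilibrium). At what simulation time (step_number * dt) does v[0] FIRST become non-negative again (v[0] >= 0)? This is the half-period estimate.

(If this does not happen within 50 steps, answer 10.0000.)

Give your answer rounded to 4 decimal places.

Answer: 3.4000

Derivation:
Step 0: x=[11.8000] v=[0.0000]
Step 1: x=[11.6784] v=[-0.6080]
Step 2: x=[11.4398] v=[-1.1929]
Step 3: x=[11.0933] v=[-1.7325]
Step 4: x=[10.6521] v=[-2.2062]
Step 5: x=[10.1329] v=[-2.5961]
Step 6: x=[9.5554] v=[-2.8874]
Step 7: x=[8.9416] v=[-3.0689]
Step 8: x=[8.3148] v=[-3.1338]
Step 9: x=[7.6989] v=[-3.0796]
Step 10: x=[7.1172] v=[-2.9084]
Step 11: x=[6.5919] v=[-2.6267]
Step 12: x=[6.1429] v=[-2.2452]
Step 13: x=[5.7872] v=[-1.7784]
Step 14: x=[5.5384] v=[-1.2440]
Step 15: x=[5.4059] v=[-0.6623]
Step 16: x=[5.3948] v=[-0.0554]
Step 17: x=[5.5055] v=[0.5536]
First v>=0 after going negative at step 17, time=3.4000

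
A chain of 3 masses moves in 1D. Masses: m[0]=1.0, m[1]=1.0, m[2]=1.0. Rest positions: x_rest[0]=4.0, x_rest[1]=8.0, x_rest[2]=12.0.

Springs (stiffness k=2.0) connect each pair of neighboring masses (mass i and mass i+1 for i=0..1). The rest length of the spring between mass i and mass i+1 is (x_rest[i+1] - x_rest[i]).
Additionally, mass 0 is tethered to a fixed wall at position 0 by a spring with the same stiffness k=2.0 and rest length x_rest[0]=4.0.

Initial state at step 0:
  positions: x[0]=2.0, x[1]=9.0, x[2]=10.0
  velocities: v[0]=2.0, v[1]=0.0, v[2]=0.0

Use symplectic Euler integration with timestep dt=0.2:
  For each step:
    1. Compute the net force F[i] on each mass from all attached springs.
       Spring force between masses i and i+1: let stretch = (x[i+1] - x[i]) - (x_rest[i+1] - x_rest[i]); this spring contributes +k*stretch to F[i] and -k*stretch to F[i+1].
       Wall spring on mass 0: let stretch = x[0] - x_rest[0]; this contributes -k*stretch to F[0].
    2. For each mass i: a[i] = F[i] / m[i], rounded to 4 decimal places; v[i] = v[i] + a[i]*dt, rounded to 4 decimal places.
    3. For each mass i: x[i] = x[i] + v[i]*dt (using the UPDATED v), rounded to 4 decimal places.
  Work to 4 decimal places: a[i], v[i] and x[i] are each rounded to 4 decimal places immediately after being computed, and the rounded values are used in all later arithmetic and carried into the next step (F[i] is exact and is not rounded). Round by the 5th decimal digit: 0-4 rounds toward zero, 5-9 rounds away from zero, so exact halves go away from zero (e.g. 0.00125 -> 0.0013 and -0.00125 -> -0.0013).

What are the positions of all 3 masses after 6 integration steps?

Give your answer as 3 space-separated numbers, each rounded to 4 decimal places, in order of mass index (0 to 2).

Answer: 5.9565 6.0915 12.2022

Derivation:
Step 0: x=[2.0000 9.0000 10.0000] v=[2.0000 0.0000 0.0000]
Step 1: x=[2.8000 8.5200 10.2400] v=[4.0000 -2.4000 1.2000]
Step 2: x=[3.8336 7.7200 10.6624] v=[5.1680 -4.0000 2.1120]
Step 3: x=[4.8714 6.8445 11.1694] v=[5.1891 -4.3776 2.5350]
Step 4: x=[5.6774 6.1571 11.6504] v=[4.0298 -3.4369 2.4050]
Step 5: x=[6.0675 5.8708 12.0119] v=[1.9507 -1.4315 1.8077]
Step 6: x=[5.9565 6.0915 12.2022] v=[-0.5550 1.1036 0.9513]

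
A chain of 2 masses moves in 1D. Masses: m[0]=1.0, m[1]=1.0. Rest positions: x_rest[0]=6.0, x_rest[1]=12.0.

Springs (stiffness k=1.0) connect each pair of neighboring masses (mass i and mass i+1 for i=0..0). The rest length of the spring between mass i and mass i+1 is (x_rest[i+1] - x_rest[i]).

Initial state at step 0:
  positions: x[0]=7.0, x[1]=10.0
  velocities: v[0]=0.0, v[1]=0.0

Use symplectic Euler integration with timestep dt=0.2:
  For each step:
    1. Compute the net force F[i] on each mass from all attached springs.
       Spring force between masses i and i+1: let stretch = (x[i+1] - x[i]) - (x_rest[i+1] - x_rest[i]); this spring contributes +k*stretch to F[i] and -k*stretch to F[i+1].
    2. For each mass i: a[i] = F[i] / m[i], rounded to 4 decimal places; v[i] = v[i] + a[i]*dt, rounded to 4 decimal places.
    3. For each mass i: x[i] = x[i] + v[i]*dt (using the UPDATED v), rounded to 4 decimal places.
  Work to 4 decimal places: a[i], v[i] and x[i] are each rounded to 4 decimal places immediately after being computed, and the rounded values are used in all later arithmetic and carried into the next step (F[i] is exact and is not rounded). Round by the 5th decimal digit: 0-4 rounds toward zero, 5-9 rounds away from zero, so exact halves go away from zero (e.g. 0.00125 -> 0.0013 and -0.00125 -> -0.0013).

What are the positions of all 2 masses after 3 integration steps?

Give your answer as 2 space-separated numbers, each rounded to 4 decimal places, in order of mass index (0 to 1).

Step 0: x=[7.0000 10.0000] v=[0.0000 0.0000]
Step 1: x=[6.8800 10.1200] v=[-0.6000 0.6000]
Step 2: x=[6.6496 10.3504] v=[-1.1520 1.1520]
Step 3: x=[6.3272 10.6728] v=[-1.6118 1.6118]

Answer: 6.3272 10.6728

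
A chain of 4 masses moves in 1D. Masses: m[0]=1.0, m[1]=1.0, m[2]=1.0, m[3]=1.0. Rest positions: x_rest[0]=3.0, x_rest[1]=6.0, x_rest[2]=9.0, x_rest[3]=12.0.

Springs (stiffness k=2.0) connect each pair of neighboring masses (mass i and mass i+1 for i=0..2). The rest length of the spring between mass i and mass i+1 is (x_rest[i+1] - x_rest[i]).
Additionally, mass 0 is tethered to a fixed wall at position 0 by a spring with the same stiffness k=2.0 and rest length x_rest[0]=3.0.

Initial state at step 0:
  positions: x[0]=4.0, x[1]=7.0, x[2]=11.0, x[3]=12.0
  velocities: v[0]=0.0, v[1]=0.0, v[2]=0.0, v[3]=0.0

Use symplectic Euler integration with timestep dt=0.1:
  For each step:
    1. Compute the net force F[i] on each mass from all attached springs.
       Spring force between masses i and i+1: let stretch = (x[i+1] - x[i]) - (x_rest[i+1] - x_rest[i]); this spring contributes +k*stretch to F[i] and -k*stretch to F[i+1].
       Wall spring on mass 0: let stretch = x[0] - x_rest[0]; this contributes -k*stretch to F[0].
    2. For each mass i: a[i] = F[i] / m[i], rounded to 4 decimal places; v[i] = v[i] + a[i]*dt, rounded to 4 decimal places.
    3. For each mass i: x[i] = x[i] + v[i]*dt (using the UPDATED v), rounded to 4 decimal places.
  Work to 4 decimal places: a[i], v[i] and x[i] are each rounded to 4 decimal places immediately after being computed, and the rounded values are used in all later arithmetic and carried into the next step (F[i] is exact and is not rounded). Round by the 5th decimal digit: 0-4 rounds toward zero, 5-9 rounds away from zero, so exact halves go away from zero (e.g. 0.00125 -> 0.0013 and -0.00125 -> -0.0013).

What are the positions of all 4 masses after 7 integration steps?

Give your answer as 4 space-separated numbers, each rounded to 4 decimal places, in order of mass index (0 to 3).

Step 0: x=[4.0000 7.0000 11.0000 12.0000] v=[0.0000 0.0000 0.0000 0.0000]
Step 1: x=[3.9800 7.0200 10.9400 12.0400] v=[-0.2000 0.2000 -0.6000 0.4000]
Step 2: x=[3.9412 7.0576 10.8236 12.1180] v=[-0.3880 0.3760 -1.1640 0.7800]
Step 3: x=[3.8859 7.1082 10.6578 12.2301] v=[-0.5530 0.5059 -1.6583 1.1211]
Step 4: x=[3.8173 7.1653 10.4524 12.3708] v=[-0.6857 0.5714 -2.0538 1.4066]
Step 5: x=[3.7393 7.2212 10.2197 12.5331] v=[-0.7796 0.5592 -2.3275 1.6229]
Step 6: x=[3.6562 7.2675 9.9733 12.7091] v=[-0.8311 0.4625 -2.4645 1.7602]
Step 7: x=[3.5722 7.2956 9.7275 12.8904] v=[-0.8401 0.2814 -2.4585 1.8130]

Answer: 3.5722 7.2956 9.7275 12.8904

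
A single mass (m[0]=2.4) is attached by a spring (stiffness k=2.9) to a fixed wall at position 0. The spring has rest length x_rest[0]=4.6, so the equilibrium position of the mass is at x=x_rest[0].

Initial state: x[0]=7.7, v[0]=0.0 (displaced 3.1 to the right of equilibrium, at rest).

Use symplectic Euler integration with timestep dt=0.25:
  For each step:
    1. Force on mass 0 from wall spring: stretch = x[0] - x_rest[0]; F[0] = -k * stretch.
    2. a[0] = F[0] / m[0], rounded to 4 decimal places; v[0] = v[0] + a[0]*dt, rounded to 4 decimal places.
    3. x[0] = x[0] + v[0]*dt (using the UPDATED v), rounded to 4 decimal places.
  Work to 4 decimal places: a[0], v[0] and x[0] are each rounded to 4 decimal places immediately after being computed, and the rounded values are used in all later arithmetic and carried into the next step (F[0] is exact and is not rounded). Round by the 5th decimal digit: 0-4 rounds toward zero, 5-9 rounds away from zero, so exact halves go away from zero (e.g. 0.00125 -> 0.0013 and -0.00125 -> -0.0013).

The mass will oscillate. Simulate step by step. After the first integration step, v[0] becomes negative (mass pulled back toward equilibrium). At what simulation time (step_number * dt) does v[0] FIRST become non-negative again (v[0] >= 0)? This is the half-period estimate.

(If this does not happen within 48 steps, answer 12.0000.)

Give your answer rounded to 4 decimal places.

Step 0: x=[7.7000] v=[0.0000]
Step 1: x=[7.4659] v=[-0.9365]
Step 2: x=[7.0153] v=[-1.8023]
Step 3: x=[6.3823] v=[-2.5319]
Step 4: x=[5.6147] v=[-3.0703]
Step 5: x=[4.7705] v=[-3.3768]
Step 6: x=[3.9134] v=[-3.4283]
Step 7: x=[3.1082] v=[-3.2209]
Step 8: x=[2.4156] v=[-2.7703]
Step 9: x=[1.8880] v=[-2.1104]
Step 10: x=[1.5652] v=[-1.2912]
Step 11: x=[1.4716] v=[-0.3744]
Step 12: x=[1.6143] v=[0.5707]
First v>=0 after going negative at step 12, time=3.0000

Answer: 3.0000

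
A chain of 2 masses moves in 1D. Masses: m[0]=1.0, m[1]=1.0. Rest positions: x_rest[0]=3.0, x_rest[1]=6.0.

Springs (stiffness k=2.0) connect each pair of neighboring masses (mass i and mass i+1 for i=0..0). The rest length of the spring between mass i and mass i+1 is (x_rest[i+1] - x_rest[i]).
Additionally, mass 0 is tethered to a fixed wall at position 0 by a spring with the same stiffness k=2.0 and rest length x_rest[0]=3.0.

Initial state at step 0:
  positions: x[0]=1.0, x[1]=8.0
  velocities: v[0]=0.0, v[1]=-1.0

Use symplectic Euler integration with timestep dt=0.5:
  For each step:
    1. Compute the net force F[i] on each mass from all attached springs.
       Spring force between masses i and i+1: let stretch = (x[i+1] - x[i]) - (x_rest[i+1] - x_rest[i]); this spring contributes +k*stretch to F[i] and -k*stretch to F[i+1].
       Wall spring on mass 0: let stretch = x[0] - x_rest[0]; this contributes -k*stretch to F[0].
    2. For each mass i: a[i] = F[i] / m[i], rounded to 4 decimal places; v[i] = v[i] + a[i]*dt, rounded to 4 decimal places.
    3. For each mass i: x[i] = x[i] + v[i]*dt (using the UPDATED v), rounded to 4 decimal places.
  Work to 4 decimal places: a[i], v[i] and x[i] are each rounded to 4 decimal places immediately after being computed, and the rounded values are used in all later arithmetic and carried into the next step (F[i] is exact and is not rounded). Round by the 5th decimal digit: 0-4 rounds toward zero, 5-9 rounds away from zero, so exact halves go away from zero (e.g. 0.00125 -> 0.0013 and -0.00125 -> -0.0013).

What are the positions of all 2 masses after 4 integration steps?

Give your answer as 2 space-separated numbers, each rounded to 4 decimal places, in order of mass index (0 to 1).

Answer: 0.1250 6.3125

Derivation:
Step 0: x=[1.0000 8.0000] v=[0.0000 -1.0000]
Step 1: x=[4.0000 5.5000] v=[6.0000 -5.0000]
Step 2: x=[5.7500 3.7500] v=[3.5000 -3.5000]
Step 3: x=[3.6250 4.5000] v=[-4.2500 1.5000]
Step 4: x=[0.1250 6.3125] v=[-7.0000 3.6250]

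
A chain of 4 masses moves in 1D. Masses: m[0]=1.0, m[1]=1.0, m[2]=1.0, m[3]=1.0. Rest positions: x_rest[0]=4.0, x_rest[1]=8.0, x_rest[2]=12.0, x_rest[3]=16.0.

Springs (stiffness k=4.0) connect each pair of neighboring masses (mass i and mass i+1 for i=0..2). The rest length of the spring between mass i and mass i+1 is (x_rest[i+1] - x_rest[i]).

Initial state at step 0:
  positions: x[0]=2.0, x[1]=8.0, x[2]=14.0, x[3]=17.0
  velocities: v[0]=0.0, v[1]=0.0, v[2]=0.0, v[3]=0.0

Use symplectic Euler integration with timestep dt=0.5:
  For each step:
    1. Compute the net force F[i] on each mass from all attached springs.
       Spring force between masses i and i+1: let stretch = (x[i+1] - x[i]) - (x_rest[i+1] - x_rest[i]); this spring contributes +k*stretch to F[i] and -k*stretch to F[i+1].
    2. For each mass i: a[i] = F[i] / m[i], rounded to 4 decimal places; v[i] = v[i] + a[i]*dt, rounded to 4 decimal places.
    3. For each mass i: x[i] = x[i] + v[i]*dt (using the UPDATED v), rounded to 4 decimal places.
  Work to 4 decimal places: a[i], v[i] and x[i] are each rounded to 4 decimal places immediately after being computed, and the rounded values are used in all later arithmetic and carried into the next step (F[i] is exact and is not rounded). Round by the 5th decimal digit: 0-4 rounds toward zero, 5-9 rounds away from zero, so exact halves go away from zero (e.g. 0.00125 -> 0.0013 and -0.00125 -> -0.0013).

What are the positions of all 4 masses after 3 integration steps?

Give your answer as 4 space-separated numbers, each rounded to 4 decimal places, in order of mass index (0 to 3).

Answer: 5.0000 10.0000 12.0000 14.0000

Derivation:
Step 0: x=[2.0000 8.0000 14.0000 17.0000] v=[0.0000 0.0000 0.0000 0.0000]
Step 1: x=[4.0000 8.0000 11.0000 18.0000] v=[4.0000 0.0000 -6.0000 2.0000]
Step 2: x=[6.0000 7.0000 12.0000 16.0000] v=[4.0000 -2.0000 2.0000 -4.0000]
Step 3: x=[5.0000 10.0000 12.0000 14.0000] v=[-2.0000 6.0000 0.0000 -4.0000]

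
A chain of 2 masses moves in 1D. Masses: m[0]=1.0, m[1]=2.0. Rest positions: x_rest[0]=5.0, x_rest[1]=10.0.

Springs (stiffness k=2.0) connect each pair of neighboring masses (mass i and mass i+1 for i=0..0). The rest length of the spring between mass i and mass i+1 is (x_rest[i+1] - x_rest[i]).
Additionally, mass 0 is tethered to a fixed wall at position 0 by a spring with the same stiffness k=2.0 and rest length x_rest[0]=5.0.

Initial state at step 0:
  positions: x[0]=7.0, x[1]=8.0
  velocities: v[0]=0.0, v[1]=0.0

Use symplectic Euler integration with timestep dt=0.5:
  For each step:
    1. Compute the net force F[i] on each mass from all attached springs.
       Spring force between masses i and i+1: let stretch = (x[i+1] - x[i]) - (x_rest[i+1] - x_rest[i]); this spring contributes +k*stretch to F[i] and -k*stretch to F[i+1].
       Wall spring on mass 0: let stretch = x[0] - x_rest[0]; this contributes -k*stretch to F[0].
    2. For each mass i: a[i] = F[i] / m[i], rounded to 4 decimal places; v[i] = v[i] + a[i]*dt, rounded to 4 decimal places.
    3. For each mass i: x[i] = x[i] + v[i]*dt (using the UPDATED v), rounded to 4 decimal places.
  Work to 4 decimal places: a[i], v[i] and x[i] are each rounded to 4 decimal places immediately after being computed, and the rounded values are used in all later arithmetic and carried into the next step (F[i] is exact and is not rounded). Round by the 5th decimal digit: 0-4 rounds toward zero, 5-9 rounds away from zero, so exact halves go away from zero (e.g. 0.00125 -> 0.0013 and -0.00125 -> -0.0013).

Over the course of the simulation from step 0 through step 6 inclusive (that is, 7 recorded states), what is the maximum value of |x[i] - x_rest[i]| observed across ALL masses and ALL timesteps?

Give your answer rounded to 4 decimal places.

Step 0: x=[7.0000 8.0000] v=[0.0000 0.0000]
Step 1: x=[4.0000 9.0000] v=[-6.0000 2.0000]
Step 2: x=[1.5000 10.0000] v=[-5.0000 2.0000]
Step 3: x=[2.5000 10.1250] v=[2.0000 0.2500]
Step 4: x=[6.0625 9.5938] v=[7.1250 -1.0625]
Step 5: x=[8.3594 9.4297] v=[4.5938 -0.3282]
Step 6: x=[7.0118 10.2481] v=[-2.6953 1.6367]
Max displacement = 3.5000

Answer: 3.5000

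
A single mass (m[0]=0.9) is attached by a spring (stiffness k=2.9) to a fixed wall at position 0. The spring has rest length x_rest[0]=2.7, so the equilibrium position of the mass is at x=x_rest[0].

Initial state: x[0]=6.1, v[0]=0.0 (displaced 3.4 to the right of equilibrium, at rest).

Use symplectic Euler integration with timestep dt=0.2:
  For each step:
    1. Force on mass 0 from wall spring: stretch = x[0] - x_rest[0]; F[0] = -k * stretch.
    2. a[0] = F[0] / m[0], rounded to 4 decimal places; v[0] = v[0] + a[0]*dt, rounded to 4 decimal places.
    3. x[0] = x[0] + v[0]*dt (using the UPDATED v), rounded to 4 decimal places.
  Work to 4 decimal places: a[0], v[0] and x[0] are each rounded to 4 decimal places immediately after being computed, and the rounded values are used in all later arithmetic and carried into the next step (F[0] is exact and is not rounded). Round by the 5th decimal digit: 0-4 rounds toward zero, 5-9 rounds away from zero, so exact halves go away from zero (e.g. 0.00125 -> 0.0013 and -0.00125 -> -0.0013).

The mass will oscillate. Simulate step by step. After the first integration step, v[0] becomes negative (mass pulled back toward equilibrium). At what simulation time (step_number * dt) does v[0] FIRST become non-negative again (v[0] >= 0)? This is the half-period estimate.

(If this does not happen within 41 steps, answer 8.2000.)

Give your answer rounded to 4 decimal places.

Answer: 1.8000

Derivation:
Step 0: x=[6.1000] v=[0.0000]
Step 1: x=[5.6618] v=[-2.1911]
Step 2: x=[4.8418] v=[-4.0998]
Step 3: x=[3.7458] v=[-5.4801]
Step 4: x=[2.5150] v=[-6.1541]
Step 5: x=[1.3080] v=[-6.0349]
Step 6: x=[0.2804] v=[-5.1378]
Step 7: x=[-0.4353] v=[-3.5785]
Step 8: x=[-0.7469] v=[-1.5580]
Step 9: x=[-0.6142] v=[0.6633]
First v>=0 after going negative at step 9, time=1.8000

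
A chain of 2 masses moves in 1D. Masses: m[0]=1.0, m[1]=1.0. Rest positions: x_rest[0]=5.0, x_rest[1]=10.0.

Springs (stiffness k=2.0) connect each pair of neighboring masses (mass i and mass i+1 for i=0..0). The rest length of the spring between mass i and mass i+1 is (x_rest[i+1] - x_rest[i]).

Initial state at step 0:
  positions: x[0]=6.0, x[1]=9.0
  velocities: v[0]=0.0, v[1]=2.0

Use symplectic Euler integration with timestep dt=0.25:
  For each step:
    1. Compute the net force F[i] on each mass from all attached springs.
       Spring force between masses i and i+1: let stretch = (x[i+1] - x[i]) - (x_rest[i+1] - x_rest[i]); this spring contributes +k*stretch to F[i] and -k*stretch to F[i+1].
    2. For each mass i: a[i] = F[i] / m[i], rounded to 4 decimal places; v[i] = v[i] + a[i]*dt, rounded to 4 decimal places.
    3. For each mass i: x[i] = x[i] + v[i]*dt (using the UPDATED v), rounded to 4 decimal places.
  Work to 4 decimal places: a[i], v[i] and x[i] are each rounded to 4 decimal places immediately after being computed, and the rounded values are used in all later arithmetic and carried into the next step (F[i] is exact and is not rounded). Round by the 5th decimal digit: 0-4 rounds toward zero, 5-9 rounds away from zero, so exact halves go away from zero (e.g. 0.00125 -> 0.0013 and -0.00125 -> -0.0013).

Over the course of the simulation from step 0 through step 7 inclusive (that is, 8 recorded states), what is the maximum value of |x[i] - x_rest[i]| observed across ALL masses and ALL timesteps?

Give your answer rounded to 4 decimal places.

Answer: 2.5788

Derivation:
Step 0: x=[6.0000 9.0000] v=[0.0000 2.0000]
Step 1: x=[5.7500 9.7500] v=[-1.0000 3.0000]
Step 2: x=[5.3750 10.6250] v=[-1.5000 3.5000]
Step 3: x=[5.0313 11.4688] v=[-1.3750 3.3750]
Step 4: x=[4.8672 12.1329] v=[-0.6563 2.6563]
Step 5: x=[4.9864 12.5138] v=[0.4766 1.5235]
Step 6: x=[5.4215 12.5788] v=[1.7403 0.2598]
Step 7: x=[6.1263 12.3741] v=[2.8190 -0.8189]
Max displacement = 2.5788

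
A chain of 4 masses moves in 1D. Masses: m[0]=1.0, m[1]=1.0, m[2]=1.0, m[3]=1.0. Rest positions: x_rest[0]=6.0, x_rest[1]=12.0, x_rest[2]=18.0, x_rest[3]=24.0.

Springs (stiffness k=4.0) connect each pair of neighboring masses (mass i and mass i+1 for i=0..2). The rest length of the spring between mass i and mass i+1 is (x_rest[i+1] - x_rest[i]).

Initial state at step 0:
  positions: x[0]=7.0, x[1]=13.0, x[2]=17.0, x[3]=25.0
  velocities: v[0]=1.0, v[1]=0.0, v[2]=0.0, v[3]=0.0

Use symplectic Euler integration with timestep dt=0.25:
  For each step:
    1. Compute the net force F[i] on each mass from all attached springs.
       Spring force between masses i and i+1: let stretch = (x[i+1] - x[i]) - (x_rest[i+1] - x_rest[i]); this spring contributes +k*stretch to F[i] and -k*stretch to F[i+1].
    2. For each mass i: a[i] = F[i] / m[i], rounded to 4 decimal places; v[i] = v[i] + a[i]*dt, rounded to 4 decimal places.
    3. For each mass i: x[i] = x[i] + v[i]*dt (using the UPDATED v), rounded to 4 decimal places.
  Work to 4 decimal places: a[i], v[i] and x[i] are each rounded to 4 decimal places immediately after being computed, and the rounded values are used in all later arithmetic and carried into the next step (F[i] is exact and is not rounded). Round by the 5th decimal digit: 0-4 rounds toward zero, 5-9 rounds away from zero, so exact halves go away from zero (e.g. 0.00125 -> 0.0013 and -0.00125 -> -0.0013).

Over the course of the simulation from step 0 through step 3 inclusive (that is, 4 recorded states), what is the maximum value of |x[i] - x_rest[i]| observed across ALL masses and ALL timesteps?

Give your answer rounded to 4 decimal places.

Answer: 1.8594

Derivation:
Step 0: x=[7.0000 13.0000 17.0000 25.0000] v=[1.0000 0.0000 0.0000 0.0000]
Step 1: x=[7.2500 12.5000 18.0000 24.5000] v=[1.0000 -2.0000 4.0000 -2.0000]
Step 2: x=[7.3125 12.0625 19.2500 23.8750] v=[0.2500 -1.7500 5.0000 -2.5000]
Step 3: x=[7.0625 12.2344 19.8594 23.5938] v=[-1.0000 0.6875 2.4375 -1.1250]
Max displacement = 1.8594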